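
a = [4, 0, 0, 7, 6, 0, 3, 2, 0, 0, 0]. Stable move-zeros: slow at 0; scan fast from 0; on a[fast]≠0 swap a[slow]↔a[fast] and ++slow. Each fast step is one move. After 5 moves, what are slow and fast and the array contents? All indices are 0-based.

slow=3, fast=5, a=[4, 7, 6, 0, 0, 0, 3, 2, 0, 0, 0]

(s=0,f=0) a[fast]=4≠0 swap→a[0]=4 → slow++,fast++
(s=1,f=1) a[fast]=0 → fast++
(s=1,f=2) a[fast]=0 → fast++
(s=1,f=3) a[fast]=7≠0 swap→a[1]=7 → slow++,fast++
(s=2,f=4) a[fast]=6≠0 swap→a[2]=6 → slow++,fast++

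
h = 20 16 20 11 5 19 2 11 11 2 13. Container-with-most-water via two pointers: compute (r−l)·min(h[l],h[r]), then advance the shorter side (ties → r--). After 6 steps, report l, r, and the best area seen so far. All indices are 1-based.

l=1 r=11: min(20,13)*10=130 best=130 *, r--
l=1 r=10: min(20,2)*9=18 best=130, r--
l=1 r=9: min(20,11)*8=88 best=130, r--
l=1 r=8: min(20,11)*7=77 best=130, r--
l=1 r=7: min(20,2)*6=12 best=130, r--
l=1 r=6: min(20,19)*5=95 best=130, r--

l=1, r=5, best area=130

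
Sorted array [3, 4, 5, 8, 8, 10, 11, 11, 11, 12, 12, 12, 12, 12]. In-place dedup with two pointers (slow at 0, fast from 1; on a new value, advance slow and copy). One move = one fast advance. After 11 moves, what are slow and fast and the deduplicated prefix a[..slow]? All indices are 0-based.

slow=0 fast=1: a[fast]=4≠a[slow]=3 write a[1]=4, slow++,fast++
slow=1 fast=2: a[fast]=5≠a[slow]=4 write a[2]=5, slow++,fast++
slow=2 fast=3: a[fast]=8≠a[slow]=5 write a[3]=8, slow++,fast++
slow=3 fast=4: a[fast]=8=a[slow] dup, fast++
slow=3 fast=5: a[fast]=10≠a[slow]=8 write a[4]=10, slow++,fast++
slow=4 fast=6: a[fast]=11≠a[slow]=10 write a[5]=11, slow++,fast++
slow=5 fast=7: a[fast]=11=a[slow] dup, fast++
slow=5 fast=8: a[fast]=11=a[slow] dup, fast++
slow=5 fast=9: a[fast]=12≠a[slow]=11 write a[6]=12, slow++,fast++
slow=6 fast=10: a[fast]=12=a[slow] dup, fast++
slow=6 fast=11: a[fast]=12=a[slow] dup, fast++

slow=6, fast=12, prefix=[3, 4, 5, 8, 10, 11, 12]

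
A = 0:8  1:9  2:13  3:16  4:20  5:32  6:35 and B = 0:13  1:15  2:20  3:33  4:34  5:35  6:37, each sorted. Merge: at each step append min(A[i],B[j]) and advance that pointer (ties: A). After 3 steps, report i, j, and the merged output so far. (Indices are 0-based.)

i=0 j=0: A[i]=8<=B[j]=13 take 8, i++
i=1 j=0: A[i]=9<=B[j]=13 take 9, i++
i=2 j=0: A[i]=13<=B[j]=13 take 13, i++

i=3, j=0, merged so far=[8, 9, 13]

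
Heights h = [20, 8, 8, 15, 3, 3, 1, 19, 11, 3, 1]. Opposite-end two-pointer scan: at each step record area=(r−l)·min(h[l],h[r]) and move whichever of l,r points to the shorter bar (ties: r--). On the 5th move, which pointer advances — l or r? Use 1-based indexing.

r

l=1 r=11: min(20,1)*10=10 best=10 *, r--
l=1 r=10: min(20,3)*9=27 best=27 *, r--
l=1 r=9: min(20,11)*8=88 best=88 *, r--
l=1 r=8: min(20,19)*7=133 best=133 *, r--
l=1 r=7: min(20,1)*6=6 best=133, r--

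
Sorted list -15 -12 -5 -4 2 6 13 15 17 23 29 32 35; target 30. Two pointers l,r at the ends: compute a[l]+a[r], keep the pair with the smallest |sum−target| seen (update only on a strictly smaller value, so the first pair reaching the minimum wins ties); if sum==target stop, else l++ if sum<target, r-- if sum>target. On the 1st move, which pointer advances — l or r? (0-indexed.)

[0,12] -15+35=20 d=10 * → l++

l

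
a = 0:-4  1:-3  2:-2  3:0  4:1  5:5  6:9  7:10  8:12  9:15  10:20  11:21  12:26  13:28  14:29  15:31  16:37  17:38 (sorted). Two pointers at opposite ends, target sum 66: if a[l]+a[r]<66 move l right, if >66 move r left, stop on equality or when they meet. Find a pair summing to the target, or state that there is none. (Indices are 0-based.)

[0,17] -4+38=34 <66 → l++
[1,17] -3+38=35 <66 → l++
[2,17] -2+38=36 <66 → l++
[3,17] 0+38=38 <66 → l++
[4,17] 1+38=39 <66 → l++
[5,17] 5+38=43 <66 → l++
[6,17] 9+38=47 <66 → l++
[7,17] 10+38=48 <66 → l++
[8,17] 12+38=50 <66 → l++
[9,17] 15+38=53 <66 → l++
[10,17] 20+38=58 <66 → l++
[11,17] 21+38=59 <66 → l++
[12,17] 26+38=64 <66 → l++
[13,17] 28+38=66 → found

(28, 38)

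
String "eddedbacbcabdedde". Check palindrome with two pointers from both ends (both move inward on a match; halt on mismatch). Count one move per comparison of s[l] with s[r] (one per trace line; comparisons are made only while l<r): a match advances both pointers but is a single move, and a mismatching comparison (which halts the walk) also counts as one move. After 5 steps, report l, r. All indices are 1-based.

[1,17] 'e'=='e' → l++,r--
[2,16] 'd'=='d' → l++,r--
[3,15] 'd'=='d' → l++,r--
[4,14] 'e'=='e' → l++,r--
[5,13] 'd'=='d' → l++,r--

l=6, r=12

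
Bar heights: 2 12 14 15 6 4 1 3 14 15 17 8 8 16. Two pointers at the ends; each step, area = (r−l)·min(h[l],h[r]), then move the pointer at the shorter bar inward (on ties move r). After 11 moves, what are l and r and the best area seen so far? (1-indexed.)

[1,14] min(2,16)*13=26 best=26 * → l++
[2,14] min(12,16)*12=144 best=144 * → l++
[3,14] min(14,16)*11=154 best=154 * → l++
[4,14] min(15,16)*10=150 best=154 → l++
[5,14] min(6,16)*9=54 best=154 → l++
[6,14] min(4,16)*8=32 best=154 → l++
[7,14] min(1,16)*7=7 best=154 → l++
[8,14] min(3,16)*6=18 best=154 → l++
[9,14] min(14,16)*5=70 best=154 → l++
[10,14] min(15,16)*4=60 best=154 → l++
[11,14] min(17,16)*3=48 best=154 → r--

l=11, r=13, best area=154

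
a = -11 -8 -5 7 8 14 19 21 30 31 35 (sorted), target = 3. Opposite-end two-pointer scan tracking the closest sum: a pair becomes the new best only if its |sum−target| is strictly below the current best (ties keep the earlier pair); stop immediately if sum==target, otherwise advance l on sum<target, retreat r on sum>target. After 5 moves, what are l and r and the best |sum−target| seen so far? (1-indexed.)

l=1, r=6, best |Δ|=5

l=1 r=11: -11+35=24 d=21 *, r--
l=1 r=10: -11+31=20 d=17 *, r--
l=1 r=9: -11+30=19 d=16 *, r--
l=1 r=8: -11+21=10 d=7 *, r--
l=1 r=7: -11+19=8 d=5 *, r--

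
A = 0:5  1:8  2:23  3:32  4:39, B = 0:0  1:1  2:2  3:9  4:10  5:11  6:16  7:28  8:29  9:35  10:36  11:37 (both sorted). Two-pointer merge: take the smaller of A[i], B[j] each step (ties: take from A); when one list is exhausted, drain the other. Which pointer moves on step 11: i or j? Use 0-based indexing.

j

i=0 j=0: A[i]=5>B[j]=0 take 0, j++
i=0 j=1: A[i]=5>B[j]=1 take 1, j++
i=0 j=2: A[i]=5>B[j]=2 take 2, j++
i=0 j=3: A[i]=5<=B[j]=9 take 5, i++
i=1 j=3: A[i]=8<=B[j]=9 take 8, i++
i=2 j=3: A[i]=23>B[j]=9 take 9, j++
i=2 j=4: A[i]=23>B[j]=10 take 10, j++
i=2 j=5: A[i]=23>B[j]=11 take 11, j++
i=2 j=6: A[i]=23>B[j]=16 take 16, j++
i=2 j=7: A[i]=23<=B[j]=28 take 23, i++
i=3 j=7: A[i]=32>B[j]=28 take 28, j++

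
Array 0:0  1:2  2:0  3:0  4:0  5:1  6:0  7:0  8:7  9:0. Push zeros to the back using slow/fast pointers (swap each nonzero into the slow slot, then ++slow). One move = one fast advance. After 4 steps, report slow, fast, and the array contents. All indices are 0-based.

slow=1, fast=4, a=[2, 0, 0, 0, 0, 1, 0, 0, 7, 0]

slow=0 fast=0: a[fast]=0, fast++
slow=0 fast=1: a[fast]=2≠0 swap→a[0]=2, slow++,fast++
slow=1 fast=2: a[fast]=0, fast++
slow=1 fast=3: a[fast]=0, fast++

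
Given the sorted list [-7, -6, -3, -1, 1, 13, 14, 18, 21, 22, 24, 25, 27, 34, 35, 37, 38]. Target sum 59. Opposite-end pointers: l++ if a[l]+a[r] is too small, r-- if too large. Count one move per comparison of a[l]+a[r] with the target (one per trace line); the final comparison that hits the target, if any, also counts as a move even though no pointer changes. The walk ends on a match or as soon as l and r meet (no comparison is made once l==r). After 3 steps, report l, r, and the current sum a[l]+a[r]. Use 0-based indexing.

l=3, r=16, sum=37

[0,16] -7+38=31 <59 → l++
[1,16] -6+38=32 <59 → l++
[2,16] -3+38=35 <59 → l++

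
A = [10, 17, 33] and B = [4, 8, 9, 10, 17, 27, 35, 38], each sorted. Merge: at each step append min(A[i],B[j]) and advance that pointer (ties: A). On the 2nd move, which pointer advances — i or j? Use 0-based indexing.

j

i=0 j=0: A[i]=10>B[j]=4 take 4, j++
i=0 j=1: A[i]=10>B[j]=8 take 8, j++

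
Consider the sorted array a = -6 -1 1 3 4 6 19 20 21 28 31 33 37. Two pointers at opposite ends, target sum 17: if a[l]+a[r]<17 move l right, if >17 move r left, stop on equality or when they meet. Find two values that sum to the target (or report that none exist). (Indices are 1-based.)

no pair

[1,13] -6+37=31 >17 → r--
[1,12] -6+33=27 >17 → r--
[1,11] -6+31=25 >17 → r--
[1,10] -6+28=22 >17 → r--
[1,9] -6+21=15 <17 → l++
[2,9] -1+21=20 >17 → r--
[2,8] -1+20=19 >17 → r--
[2,7] -1+19=18 >17 → r--
[2,6] -1+6=5 <17 → l++
[3,6] 1+6=7 <17 → l++
[4,6] 3+6=9 <17 → l++
[5,6] 4+6=10 <17 → l++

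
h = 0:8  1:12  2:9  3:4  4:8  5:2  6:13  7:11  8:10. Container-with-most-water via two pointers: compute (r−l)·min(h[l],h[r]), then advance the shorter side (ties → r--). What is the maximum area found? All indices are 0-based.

l=0 r=8: min(8,10)*8=64 best=64 *, l++
l=1 r=8: min(12,10)*7=70 best=70 *, r--
l=1 r=7: min(12,11)*6=66 best=70, r--
l=1 r=6: min(12,13)*5=60 best=70, l++
l=2 r=6: min(9,13)*4=36 best=70, l++
l=3 r=6: min(4,13)*3=12 best=70, l++
l=4 r=6: min(8,13)*2=16 best=70, l++
l=5 r=6: min(2,13)*1=2 best=70, l++

max area = 70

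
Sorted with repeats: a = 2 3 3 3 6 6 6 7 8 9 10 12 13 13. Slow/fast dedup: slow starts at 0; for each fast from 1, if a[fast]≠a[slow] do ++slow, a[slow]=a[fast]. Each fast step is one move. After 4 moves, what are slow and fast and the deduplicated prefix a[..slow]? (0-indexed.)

slow=2, fast=5, prefix=[2, 3, 6]

(s=0,f=1) a[fast]=3≠a[slow]=2 write a[1]=3 → slow++,fast++
(s=1,f=2) a[fast]=3=a[slow] dup → fast++
(s=1,f=3) a[fast]=3=a[slow] dup → fast++
(s=1,f=4) a[fast]=6≠a[slow]=3 write a[2]=6 → slow++,fast++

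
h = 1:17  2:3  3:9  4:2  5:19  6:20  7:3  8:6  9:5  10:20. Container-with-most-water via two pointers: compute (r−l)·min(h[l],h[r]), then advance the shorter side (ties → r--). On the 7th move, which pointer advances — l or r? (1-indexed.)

l=1 r=10: min(17,20)*9=153 best=153 *, l++
l=2 r=10: min(3,20)*8=24 best=153, l++
l=3 r=10: min(9,20)*7=63 best=153, l++
l=4 r=10: min(2,20)*6=12 best=153, l++
l=5 r=10: min(19,20)*5=95 best=153, l++
l=6 r=10: min(20,20)*4=80 best=153, r--
l=6 r=9: min(20,5)*3=15 best=153, r--

r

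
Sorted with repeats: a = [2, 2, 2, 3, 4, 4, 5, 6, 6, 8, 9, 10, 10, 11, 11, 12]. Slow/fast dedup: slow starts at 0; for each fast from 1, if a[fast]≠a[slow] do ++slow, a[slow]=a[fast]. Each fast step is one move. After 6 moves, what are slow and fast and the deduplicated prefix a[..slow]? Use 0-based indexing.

slow=3, fast=7, prefix=[2, 3, 4, 5]

slow=0 fast=1: a[fast]=2=a[slow] dup, fast++
slow=0 fast=2: a[fast]=2=a[slow] dup, fast++
slow=0 fast=3: a[fast]=3≠a[slow]=2 write a[1]=3, slow++,fast++
slow=1 fast=4: a[fast]=4≠a[slow]=3 write a[2]=4, slow++,fast++
slow=2 fast=5: a[fast]=4=a[slow] dup, fast++
slow=2 fast=6: a[fast]=5≠a[slow]=4 write a[3]=5, slow++,fast++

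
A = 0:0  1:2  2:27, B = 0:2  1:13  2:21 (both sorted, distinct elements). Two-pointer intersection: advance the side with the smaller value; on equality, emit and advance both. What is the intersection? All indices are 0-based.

[i=0,j=0] 0<2 → i++
[i=1,j=0] 2==2 emit → i++,j++
[i=2,j=1] 27>13 → j++
[i=2,j=2] 27>21 → j++

intersection = [2]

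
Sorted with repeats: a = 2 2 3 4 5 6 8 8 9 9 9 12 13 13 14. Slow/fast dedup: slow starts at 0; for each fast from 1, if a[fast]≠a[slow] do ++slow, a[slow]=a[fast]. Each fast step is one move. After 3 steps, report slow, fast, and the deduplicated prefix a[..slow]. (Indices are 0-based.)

(s=0,f=1) a[fast]=2=a[slow] dup → fast++
(s=0,f=2) a[fast]=3≠a[slow]=2 write a[1]=3 → slow++,fast++
(s=1,f=3) a[fast]=4≠a[slow]=3 write a[2]=4 → slow++,fast++

slow=2, fast=4, prefix=[2, 3, 4]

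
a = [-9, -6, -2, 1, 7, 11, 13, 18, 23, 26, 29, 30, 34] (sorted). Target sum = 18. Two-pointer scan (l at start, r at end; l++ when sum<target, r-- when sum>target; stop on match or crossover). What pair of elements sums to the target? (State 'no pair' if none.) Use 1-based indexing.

(7, 11)

[1,13] -9+34=25 >18 → r--
[1,12] -9+30=21 >18 → r--
[1,11] -9+29=20 >18 → r--
[1,10] -9+26=17 <18 → l++
[2,10] -6+26=20 >18 → r--
[2,9] -6+23=17 <18 → l++
[3,9] -2+23=21 >18 → r--
[3,8] -2+18=16 <18 → l++
[4,8] 1+18=19 >18 → r--
[4,7] 1+13=14 <18 → l++
[5,7] 7+13=20 >18 → r--
[5,6] 7+11=18 → found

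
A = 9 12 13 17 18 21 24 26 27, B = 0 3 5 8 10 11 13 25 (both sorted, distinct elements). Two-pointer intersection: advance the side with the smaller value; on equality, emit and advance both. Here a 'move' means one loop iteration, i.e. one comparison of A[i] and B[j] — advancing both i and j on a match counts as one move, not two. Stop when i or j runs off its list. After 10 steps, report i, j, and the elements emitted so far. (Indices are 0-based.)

i=4, j=7, emitted=[13]

i=0 j=0: 9>0, j++
i=0 j=1: 9>3, j++
i=0 j=2: 9>5, j++
i=0 j=3: 9>8, j++
i=0 j=4: 9<10, i++
i=1 j=4: 12>10, j++
i=1 j=5: 12>11, j++
i=1 j=6: 12<13, i++
i=2 j=6: 13==13 emit, i++,j++
i=3 j=7: 17<25, i++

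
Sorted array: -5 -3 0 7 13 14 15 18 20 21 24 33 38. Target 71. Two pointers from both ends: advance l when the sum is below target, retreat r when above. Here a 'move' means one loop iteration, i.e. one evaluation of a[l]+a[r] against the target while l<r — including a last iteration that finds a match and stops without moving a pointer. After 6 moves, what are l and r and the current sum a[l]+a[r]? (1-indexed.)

[1,13] -5+38=33 <71 → l++
[2,13] -3+38=35 <71 → l++
[3,13] 0+38=38 <71 → l++
[4,13] 7+38=45 <71 → l++
[5,13] 13+38=51 <71 → l++
[6,13] 14+38=52 <71 → l++

l=7, r=13, sum=53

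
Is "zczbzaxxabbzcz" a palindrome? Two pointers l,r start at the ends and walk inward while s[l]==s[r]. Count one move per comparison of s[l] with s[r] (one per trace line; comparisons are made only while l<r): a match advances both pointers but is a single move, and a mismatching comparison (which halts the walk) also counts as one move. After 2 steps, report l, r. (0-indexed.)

l=2, r=11

l=0 r=13: 'z'=='z', l++,r--
l=1 r=12: 'c'=='c', l++,r--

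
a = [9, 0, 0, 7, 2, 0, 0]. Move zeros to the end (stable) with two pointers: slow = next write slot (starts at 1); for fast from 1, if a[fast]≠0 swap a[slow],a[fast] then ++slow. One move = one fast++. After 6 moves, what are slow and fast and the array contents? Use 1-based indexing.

slow=4, fast=7, a=[9, 7, 2, 0, 0, 0, 0]

(s=1,f=1) a[fast]=9≠0 swap→a[1]=9 → slow++,fast++
(s=2,f=2) a[fast]=0 → fast++
(s=2,f=3) a[fast]=0 → fast++
(s=2,f=4) a[fast]=7≠0 swap→a[2]=7 → slow++,fast++
(s=3,f=5) a[fast]=2≠0 swap→a[3]=2 → slow++,fast++
(s=4,f=6) a[fast]=0 → fast++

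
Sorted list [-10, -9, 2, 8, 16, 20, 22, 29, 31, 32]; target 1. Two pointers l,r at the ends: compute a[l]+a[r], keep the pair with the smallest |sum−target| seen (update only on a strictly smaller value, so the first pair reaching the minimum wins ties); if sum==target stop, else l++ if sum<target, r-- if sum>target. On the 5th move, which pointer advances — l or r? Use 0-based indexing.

l=0 r=9: -10+32=22 d=21 *, r--
l=0 r=8: -10+31=21 d=20 *, r--
l=0 r=7: -10+29=19 d=18 *, r--
l=0 r=6: -10+22=12 d=11 *, r--
l=0 r=5: -10+20=10 d=9 *, r--

r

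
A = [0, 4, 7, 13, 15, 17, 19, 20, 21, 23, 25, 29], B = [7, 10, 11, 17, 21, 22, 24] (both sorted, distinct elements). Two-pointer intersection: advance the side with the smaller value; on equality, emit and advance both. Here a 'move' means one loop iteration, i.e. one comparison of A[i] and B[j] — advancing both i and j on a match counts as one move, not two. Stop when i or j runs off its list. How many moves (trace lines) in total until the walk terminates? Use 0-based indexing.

i=0 j=0: 0<7, i++
i=1 j=0: 4<7, i++
i=2 j=0: 7==7 emit, i++,j++
i=3 j=1: 13>10, j++
i=3 j=2: 13>11, j++
i=3 j=3: 13<17, i++
i=4 j=3: 15<17, i++
i=5 j=3: 17==17 emit, i++,j++
i=6 j=4: 19<21, i++
i=7 j=4: 20<21, i++
i=8 j=4: 21==21 emit, i++,j++
i=9 j=5: 23>22, j++
i=9 j=6: 23<24, i++
i=10 j=6: 25>24, j++

14 moves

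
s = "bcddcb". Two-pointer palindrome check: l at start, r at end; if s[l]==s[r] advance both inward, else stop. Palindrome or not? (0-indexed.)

palindrome

[0,5] 'b'=='b' → l++,r--
[1,4] 'c'=='c' → l++,r--
[2,3] 'd'=='d' → l++,r--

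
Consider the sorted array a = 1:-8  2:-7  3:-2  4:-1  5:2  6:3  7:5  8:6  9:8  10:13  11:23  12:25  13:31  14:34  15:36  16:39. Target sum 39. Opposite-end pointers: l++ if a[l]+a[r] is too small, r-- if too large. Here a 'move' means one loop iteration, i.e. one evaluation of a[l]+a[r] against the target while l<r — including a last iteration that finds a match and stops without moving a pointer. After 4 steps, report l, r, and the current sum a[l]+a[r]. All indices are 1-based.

l=5, r=16, sum=41

l=1 r=16: -8+39=31 <39, l++
l=2 r=16: -7+39=32 <39, l++
l=3 r=16: -2+39=37 <39, l++
l=4 r=16: -1+39=38 <39, l++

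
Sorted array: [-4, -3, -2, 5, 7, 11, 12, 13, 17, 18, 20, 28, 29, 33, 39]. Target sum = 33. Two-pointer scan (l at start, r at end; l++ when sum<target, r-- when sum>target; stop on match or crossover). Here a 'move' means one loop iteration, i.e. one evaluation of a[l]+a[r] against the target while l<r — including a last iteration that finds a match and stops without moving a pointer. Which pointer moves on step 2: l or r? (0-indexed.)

[0,14] -4+39=35 >33 → r--
[0,13] -4+33=29 <33 → l++

l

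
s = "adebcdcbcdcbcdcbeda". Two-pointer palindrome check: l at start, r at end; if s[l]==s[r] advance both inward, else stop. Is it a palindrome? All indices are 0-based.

[0,18] 'a'=='a' → l++,r--
[1,17] 'd'=='d' → l++,r--
[2,16] 'e'=='e' → l++,r--
[3,15] 'b'=='b' → l++,r--
[4,14] 'c'=='c' → l++,r--
[5,13] 'd'=='d' → l++,r--
[6,12] 'c'=='c' → l++,r--
[7,11] 'b'=='b' → l++,r--
[8,10] 'c'=='c' → l++,r--

palindrome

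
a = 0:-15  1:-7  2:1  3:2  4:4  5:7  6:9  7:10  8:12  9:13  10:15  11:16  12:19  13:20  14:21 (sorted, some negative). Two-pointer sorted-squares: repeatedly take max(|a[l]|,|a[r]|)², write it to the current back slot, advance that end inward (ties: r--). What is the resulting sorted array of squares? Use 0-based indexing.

l=0 r=14: |-15|<=|21| out[14]=441, r--
l=0 r=13: |-15|<=|20| out[13]=400, r--
l=0 r=12: |-15|<=|19| out[12]=361, r--
l=0 r=11: |-15|<=|16| out[11]=256, r--
l=0 r=10: |-15|<=|15| out[10]=225, r--
l=0 r=9: |-15|>|13| out[9]=225, l++
l=1 r=9: |-7|<=|13| out[8]=169, r--
l=1 r=8: |-7|<=|12| out[7]=144, r--
l=1 r=7: |-7|<=|10| out[6]=100, r--
l=1 r=6: |-7|<=|9| out[5]=81, r--
l=1 r=5: |-7|<=|7| out[4]=49, r--
l=1 r=4: |-7|>|4| out[3]=49, l++
l=2 r=4: |1|<=|4| out[2]=16, r--
l=2 r=3: |1|<=|2| out[1]=4, r--
l=2 r=2: |1|<=|1| out[0]=1, r--

[1, 4, 16, 49, 49, 81, 100, 144, 169, 225, 225, 256, 361, 400, 441]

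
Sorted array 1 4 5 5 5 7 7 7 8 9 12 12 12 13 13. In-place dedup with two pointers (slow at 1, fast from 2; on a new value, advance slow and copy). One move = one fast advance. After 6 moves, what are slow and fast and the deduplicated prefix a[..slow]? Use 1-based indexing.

slow=1 fast=2: a[fast]=4≠a[slow]=1 write a[2]=4, slow++,fast++
slow=2 fast=3: a[fast]=5≠a[slow]=4 write a[3]=5, slow++,fast++
slow=3 fast=4: a[fast]=5=a[slow] dup, fast++
slow=3 fast=5: a[fast]=5=a[slow] dup, fast++
slow=3 fast=6: a[fast]=7≠a[slow]=5 write a[4]=7, slow++,fast++
slow=4 fast=7: a[fast]=7=a[slow] dup, fast++

slow=4, fast=8, prefix=[1, 4, 5, 7]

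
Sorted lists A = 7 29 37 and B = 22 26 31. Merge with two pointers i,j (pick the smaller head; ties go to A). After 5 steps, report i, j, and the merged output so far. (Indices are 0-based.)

i=0 j=0: A[i]=7<=B[j]=22 take 7, i++
i=1 j=0: A[i]=29>B[j]=22 take 22, j++
i=1 j=1: A[i]=29>B[j]=26 take 26, j++
i=1 j=2: A[i]=29<=B[j]=31 take 29, i++
i=2 j=2: A[i]=37>B[j]=31 take 31, j++

i=2, j=3, merged so far=[7, 22, 26, 29, 31]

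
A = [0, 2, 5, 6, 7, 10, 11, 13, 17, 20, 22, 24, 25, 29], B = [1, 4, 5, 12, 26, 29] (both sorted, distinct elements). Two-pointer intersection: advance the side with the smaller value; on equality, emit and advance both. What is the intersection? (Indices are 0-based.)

i=0 j=0: 0<1, i++
i=1 j=0: 2>1, j++
i=1 j=1: 2<4, i++
i=2 j=1: 5>4, j++
i=2 j=2: 5==5 emit, i++,j++
i=3 j=3: 6<12, i++
i=4 j=3: 7<12, i++
i=5 j=3: 10<12, i++
i=6 j=3: 11<12, i++
i=7 j=3: 13>12, j++
i=7 j=4: 13<26, i++
i=8 j=4: 17<26, i++
i=9 j=4: 20<26, i++
i=10 j=4: 22<26, i++
i=11 j=4: 24<26, i++
i=12 j=4: 25<26, i++
i=13 j=4: 29>26, j++
i=13 j=5: 29==29 emit, i++,j++

intersection = [5, 29]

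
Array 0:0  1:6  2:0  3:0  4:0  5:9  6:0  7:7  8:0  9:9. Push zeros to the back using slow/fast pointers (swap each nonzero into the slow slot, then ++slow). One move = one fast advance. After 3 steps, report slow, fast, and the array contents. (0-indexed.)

slow=1, fast=3, a=[6, 0, 0, 0, 0, 9, 0, 7, 0, 9]

slow=0 fast=0: a[fast]=0, fast++
slow=0 fast=1: a[fast]=6≠0 swap→a[0]=6, slow++,fast++
slow=1 fast=2: a[fast]=0, fast++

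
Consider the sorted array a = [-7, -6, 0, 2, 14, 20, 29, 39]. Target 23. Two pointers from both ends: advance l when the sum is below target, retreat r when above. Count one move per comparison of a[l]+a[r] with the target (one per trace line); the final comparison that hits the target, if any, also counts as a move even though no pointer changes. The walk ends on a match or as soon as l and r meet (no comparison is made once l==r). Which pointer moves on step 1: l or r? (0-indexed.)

[0,7] -7+39=32 >23 → r--

r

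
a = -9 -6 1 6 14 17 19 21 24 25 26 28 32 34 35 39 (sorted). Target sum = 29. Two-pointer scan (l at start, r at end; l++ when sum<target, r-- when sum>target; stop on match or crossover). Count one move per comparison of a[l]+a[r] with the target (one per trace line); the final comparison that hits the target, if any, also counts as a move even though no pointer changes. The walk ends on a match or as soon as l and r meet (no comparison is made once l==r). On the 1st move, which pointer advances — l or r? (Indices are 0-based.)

[0,15] -9+39=30 >29 → r--

r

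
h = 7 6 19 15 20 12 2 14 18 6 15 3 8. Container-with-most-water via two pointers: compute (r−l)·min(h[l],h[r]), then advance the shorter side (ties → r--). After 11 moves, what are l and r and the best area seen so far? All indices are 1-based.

l=4, r=5, best area=120

l=1 r=13: min(7,8)*12=84 best=84 *, l++
l=2 r=13: min(6,8)*11=66 best=84, l++
l=3 r=13: min(19,8)*10=80 best=84, r--
l=3 r=12: min(19,3)*9=27 best=84, r--
l=3 r=11: min(19,15)*8=120 best=120 *, r--
l=3 r=10: min(19,6)*7=42 best=120, r--
l=3 r=9: min(19,18)*6=108 best=120, r--
l=3 r=8: min(19,14)*5=70 best=120, r--
l=3 r=7: min(19,2)*4=8 best=120, r--
l=3 r=6: min(19,12)*3=36 best=120, r--
l=3 r=5: min(19,20)*2=38 best=120, l++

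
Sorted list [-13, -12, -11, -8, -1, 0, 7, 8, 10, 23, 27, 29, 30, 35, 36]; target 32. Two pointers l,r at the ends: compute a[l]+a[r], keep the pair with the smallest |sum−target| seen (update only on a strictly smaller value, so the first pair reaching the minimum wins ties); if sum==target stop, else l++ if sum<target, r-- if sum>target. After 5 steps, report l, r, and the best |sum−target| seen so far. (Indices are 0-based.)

l=0 r=14: -13+36=23 d=9 *, l++
l=1 r=14: -12+36=24 d=8 *, l++
l=2 r=14: -11+36=25 d=7 *, l++
l=3 r=14: -8+36=28 d=4 *, l++
l=4 r=14: -1+36=35 d=3 *, r--

l=4, r=13, best |Δ|=3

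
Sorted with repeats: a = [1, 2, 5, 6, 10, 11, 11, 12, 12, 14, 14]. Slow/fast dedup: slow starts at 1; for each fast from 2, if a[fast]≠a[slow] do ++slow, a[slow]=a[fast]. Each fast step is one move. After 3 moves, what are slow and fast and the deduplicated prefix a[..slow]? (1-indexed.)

slow=4, fast=5, prefix=[1, 2, 5, 6]

slow=1 fast=2: a[fast]=2≠a[slow]=1 write a[2]=2, slow++,fast++
slow=2 fast=3: a[fast]=5≠a[slow]=2 write a[3]=5, slow++,fast++
slow=3 fast=4: a[fast]=6≠a[slow]=5 write a[4]=6, slow++,fast++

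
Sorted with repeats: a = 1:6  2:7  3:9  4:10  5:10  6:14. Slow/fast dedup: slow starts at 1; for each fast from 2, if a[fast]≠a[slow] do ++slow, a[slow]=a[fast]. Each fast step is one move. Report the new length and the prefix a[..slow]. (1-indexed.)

slow=1 fast=2: a[fast]=7≠a[slow]=6 write a[2]=7, slow++,fast++
slow=2 fast=3: a[fast]=9≠a[slow]=7 write a[3]=9, slow++,fast++
slow=3 fast=4: a[fast]=10≠a[slow]=9 write a[4]=10, slow++,fast++
slow=4 fast=5: a[fast]=10=a[slow] dup, fast++
slow=4 fast=6: a[fast]=14≠a[slow]=10 write a[5]=14, slow++,fast++

length 5; prefix = [6, 7, 9, 10, 14]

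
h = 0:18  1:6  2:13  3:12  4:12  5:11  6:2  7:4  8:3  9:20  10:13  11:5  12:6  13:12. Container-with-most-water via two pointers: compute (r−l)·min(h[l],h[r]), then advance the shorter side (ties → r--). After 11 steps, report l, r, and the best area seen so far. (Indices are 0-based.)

l=7, r=9, best area=162

l=0 r=13: min(18,12)*13=156 best=156 *, r--
l=0 r=12: min(18,6)*12=72 best=156, r--
l=0 r=11: min(18,5)*11=55 best=156, r--
l=0 r=10: min(18,13)*10=130 best=156, r--
l=0 r=9: min(18,20)*9=162 best=162 *, l++
l=1 r=9: min(6,20)*8=48 best=162, l++
l=2 r=9: min(13,20)*7=91 best=162, l++
l=3 r=9: min(12,20)*6=72 best=162, l++
l=4 r=9: min(12,20)*5=60 best=162, l++
l=5 r=9: min(11,20)*4=44 best=162, l++
l=6 r=9: min(2,20)*3=6 best=162, l++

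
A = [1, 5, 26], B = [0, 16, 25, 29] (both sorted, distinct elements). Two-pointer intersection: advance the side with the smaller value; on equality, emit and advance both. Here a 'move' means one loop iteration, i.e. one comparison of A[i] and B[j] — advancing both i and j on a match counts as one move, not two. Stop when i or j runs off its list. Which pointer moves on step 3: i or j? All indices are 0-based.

i

i=0 j=0: 1>0, j++
i=0 j=1: 1<16, i++
i=1 j=1: 5<16, i++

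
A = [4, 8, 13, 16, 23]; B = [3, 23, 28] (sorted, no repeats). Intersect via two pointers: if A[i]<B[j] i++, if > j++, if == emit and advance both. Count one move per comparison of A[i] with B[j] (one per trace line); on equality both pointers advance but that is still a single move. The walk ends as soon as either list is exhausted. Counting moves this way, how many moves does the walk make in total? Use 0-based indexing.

[i=0,j=0] 4>3 → j++
[i=0,j=1] 4<23 → i++
[i=1,j=1] 8<23 → i++
[i=2,j=1] 13<23 → i++
[i=3,j=1] 16<23 → i++
[i=4,j=1] 23==23 emit → i++,j++

6 moves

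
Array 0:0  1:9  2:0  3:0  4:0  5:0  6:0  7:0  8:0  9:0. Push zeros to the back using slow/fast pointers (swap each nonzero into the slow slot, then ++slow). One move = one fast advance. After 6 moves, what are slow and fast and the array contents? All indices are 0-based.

(s=0,f=0) a[fast]=0 → fast++
(s=0,f=1) a[fast]=9≠0 swap→a[0]=9 → slow++,fast++
(s=1,f=2) a[fast]=0 → fast++
(s=1,f=3) a[fast]=0 → fast++
(s=1,f=4) a[fast]=0 → fast++
(s=1,f=5) a[fast]=0 → fast++

slow=1, fast=6, a=[9, 0, 0, 0, 0, 0, 0, 0, 0, 0]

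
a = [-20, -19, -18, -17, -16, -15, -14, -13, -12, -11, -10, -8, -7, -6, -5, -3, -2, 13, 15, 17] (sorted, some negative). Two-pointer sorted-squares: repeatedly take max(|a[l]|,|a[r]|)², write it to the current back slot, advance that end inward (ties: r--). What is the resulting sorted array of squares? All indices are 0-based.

l=0 r=19: |-20|>|17| out[19]=400, l++
l=1 r=19: |-19|>|17| out[18]=361, l++
l=2 r=19: |-18|>|17| out[17]=324, l++
l=3 r=19: |-17|<=|17| out[16]=289, r--
l=3 r=18: |-17|>|15| out[15]=289, l++
l=4 r=18: |-16|>|15| out[14]=256, l++
l=5 r=18: |-15|<=|15| out[13]=225, r--
l=5 r=17: |-15|>|13| out[12]=225, l++
l=6 r=17: |-14|>|13| out[11]=196, l++
l=7 r=17: |-13|<=|13| out[10]=169, r--
l=7 r=16: |-13|>|-2| out[9]=169, l++
l=8 r=16: |-12|>|-2| out[8]=144, l++
l=9 r=16: |-11|>|-2| out[7]=121, l++
l=10 r=16: |-10|>|-2| out[6]=100, l++
l=11 r=16: |-8|>|-2| out[5]=64, l++
l=12 r=16: |-7|>|-2| out[4]=49, l++
l=13 r=16: |-6|>|-2| out[3]=36, l++
l=14 r=16: |-5|>|-2| out[2]=25, l++
l=15 r=16: |-3|>|-2| out[1]=9, l++
l=16 r=16: |-2|<=|-2| out[0]=4, r--

[4, 9, 25, 36, 49, 64, 100, 121, 144, 169, 169, 196, 225, 225, 256, 289, 289, 324, 361, 400]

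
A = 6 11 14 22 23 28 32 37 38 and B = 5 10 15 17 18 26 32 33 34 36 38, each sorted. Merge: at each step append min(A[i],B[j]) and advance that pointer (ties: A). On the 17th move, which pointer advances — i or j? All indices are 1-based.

j

i=1 j=1: A[i]=6>B[j]=5 take 5, j++
i=1 j=2: A[i]=6<=B[j]=10 take 6, i++
i=2 j=2: A[i]=11>B[j]=10 take 10, j++
i=2 j=3: A[i]=11<=B[j]=15 take 11, i++
i=3 j=3: A[i]=14<=B[j]=15 take 14, i++
i=4 j=3: A[i]=22>B[j]=15 take 15, j++
i=4 j=4: A[i]=22>B[j]=17 take 17, j++
i=4 j=5: A[i]=22>B[j]=18 take 18, j++
i=4 j=6: A[i]=22<=B[j]=26 take 22, i++
i=5 j=6: A[i]=23<=B[j]=26 take 23, i++
i=6 j=6: A[i]=28>B[j]=26 take 26, j++
i=6 j=7: A[i]=28<=B[j]=32 take 28, i++
i=7 j=7: A[i]=32<=B[j]=32 take 32, i++
i=8 j=7: A[i]=37>B[j]=32 take 32, j++
i=8 j=8: A[i]=37>B[j]=33 take 33, j++
i=8 j=9: A[i]=37>B[j]=34 take 34, j++
i=8 j=10: A[i]=37>B[j]=36 take 36, j++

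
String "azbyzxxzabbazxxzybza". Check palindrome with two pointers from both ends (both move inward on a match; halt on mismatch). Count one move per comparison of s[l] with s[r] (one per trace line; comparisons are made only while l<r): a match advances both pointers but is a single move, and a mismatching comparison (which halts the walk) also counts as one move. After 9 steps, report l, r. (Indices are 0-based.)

[0,19] 'a'=='a' → l++,r--
[1,18] 'z'=='z' → l++,r--
[2,17] 'b'=='b' → l++,r--
[3,16] 'y'=='y' → l++,r--
[4,15] 'z'=='z' → l++,r--
[5,14] 'x'=='x' → l++,r--
[6,13] 'x'=='x' → l++,r--
[7,12] 'z'=='z' → l++,r--
[8,11] 'a'=='a' → l++,r--

l=9, r=10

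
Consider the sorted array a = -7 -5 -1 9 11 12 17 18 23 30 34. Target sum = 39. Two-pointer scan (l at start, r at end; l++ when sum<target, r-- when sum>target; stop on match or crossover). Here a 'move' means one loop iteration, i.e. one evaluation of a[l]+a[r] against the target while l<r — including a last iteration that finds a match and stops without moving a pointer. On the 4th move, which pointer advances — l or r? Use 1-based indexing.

l=1 r=11: -7+34=27 <39, l++
l=2 r=11: -5+34=29 <39, l++
l=3 r=11: -1+34=33 <39, l++
l=4 r=11: 9+34=43 >39, r--

r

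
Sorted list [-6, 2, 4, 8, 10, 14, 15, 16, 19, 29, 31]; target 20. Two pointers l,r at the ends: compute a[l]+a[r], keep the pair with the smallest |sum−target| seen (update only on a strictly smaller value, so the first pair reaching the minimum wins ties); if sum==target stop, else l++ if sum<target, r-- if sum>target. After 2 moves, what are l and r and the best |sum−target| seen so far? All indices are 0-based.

l=0, r=8, best |Δ|=3

l=0 r=10: -6+31=25 d=5 *, r--
l=0 r=9: -6+29=23 d=3 *, r--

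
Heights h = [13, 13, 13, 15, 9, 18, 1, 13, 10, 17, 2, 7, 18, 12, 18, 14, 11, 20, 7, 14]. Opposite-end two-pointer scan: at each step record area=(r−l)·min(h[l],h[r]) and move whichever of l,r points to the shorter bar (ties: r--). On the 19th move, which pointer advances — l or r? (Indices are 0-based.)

l

[0,19] min(13,14)*19=247 best=247 * → l++
[1,19] min(13,14)*18=234 best=247 → l++
[2,19] min(13,14)*17=221 best=247 → l++
[3,19] min(15,14)*16=224 best=247 → r--
[3,18] min(15,7)*15=105 best=247 → r--
[3,17] min(15,20)*14=210 best=247 → l++
[4,17] min(9,20)*13=117 best=247 → l++
[5,17] min(18,20)*12=216 best=247 → l++
[6,17] min(1,20)*11=11 best=247 → l++
[7,17] min(13,20)*10=130 best=247 → l++
[8,17] min(10,20)*9=90 best=247 → l++
[9,17] min(17,20)*8=136 best=247 → l++
[10,17] min(2,20)*7=14 best=247 → l++
[11,17] min(7,20)*6=42 best=247 → l++
[12,17] min(18,20)*5=90 best=247 → l++
[13,17] min(12,20)*4=48 best=247 → l++
[14,17] min(18,20)*3=54 best=247 → l++
[15,17] min(14,20)*2=28 best=247 → l++
[16,17] min(11,20)*1=11 best=247 → l++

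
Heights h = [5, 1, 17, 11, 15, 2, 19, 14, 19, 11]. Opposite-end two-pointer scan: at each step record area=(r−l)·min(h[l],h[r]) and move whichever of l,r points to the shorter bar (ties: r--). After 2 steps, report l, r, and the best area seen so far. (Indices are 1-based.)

l=3, r=10, best area=45

l=1 r=10: min(5,11)*9=45 best=45 *, l++
l=2 r=10: min(1,11)*8=8 best=45, l++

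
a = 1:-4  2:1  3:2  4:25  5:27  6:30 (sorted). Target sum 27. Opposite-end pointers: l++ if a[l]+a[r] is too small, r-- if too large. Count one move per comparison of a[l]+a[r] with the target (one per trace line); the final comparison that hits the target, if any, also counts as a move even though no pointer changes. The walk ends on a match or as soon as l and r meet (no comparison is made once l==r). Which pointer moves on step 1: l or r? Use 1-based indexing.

l

[1,6] -4+30=26 <27 → l++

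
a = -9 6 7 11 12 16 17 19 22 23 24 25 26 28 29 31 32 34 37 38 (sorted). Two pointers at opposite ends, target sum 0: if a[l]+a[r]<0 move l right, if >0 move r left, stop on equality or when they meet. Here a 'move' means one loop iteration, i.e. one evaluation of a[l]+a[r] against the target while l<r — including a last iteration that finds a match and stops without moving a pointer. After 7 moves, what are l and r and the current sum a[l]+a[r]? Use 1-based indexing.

l=1, r=13, sum=17

l=1 r=20: -9+38=29 >0, r--
l=1 r=19: -9+37=28 >0, r--
l=1 r=18: -9+34=25 >0, r--
l=1 r=17: -9+32=23 >0, r--
l=1 r=16: -9+31=22 >0, r--
l=1 r=15: -9+29=20 >0, r--
l=1 r=14: -9+28=19 >0, r--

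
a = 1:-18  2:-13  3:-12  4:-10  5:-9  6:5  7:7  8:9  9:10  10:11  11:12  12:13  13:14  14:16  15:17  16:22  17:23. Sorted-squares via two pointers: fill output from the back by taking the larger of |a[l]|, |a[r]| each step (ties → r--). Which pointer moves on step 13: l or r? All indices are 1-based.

l

[1,17] |-18|<=|23| out[17]=529 → r--
[1,16] |-18|<=|22| out[16]=484 → r--
[1,15] |-18|>|17| out[15]=324 → l++
[2,15] |-13|<=|17| out[14]=289 → r--
[2,14] |-13|<=|16| out[13]=256 → r--
[2,13] |-13|<=|14| out[12]=196 → r--
[2,12] |-13|<=|13| out[11]=169 → r--
[2,11] |-13|>|12| out[10]=169 → l++
[3,11] |-12|<=|12| out[9]=144 → r--
[3,10] |-12|>|11| out[8]=144 → l++
[4,10] |-10|<=|11| out[7]=121 → r--
[4,9] |-10|<=|10| out[6]=100 → r--
[4,8] |-10|>|9| out[5]=100 → l++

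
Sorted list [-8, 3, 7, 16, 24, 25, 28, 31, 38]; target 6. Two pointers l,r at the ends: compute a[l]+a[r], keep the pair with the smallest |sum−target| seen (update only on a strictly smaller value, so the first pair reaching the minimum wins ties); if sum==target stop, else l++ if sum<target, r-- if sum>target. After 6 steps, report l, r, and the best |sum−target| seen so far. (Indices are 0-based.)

l=0 r=8: -8+38=30 d=24 *, r--
l=0 r=7: -8+31=23 d=17 *, r--
l=0 r=6: -8+28=20 d=14 *, r--
l=0 r=5: -8+25=17 d=11 *, r--
l=0 r=4: -8+24=16 d=10 *, r--
l=0 r=3: -8+16=8 d=2 *, r--

l=0, r=2, best |Δ|=2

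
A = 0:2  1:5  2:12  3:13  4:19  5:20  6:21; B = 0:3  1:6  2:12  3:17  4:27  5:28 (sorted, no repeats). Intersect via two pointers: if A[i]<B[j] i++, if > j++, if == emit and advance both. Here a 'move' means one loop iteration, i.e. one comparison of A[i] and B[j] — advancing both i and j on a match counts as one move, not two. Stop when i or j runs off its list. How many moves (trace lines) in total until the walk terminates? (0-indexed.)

10 moves

i=0 j=0: 2<3, i++
i=1 j=0: 5>3, j++
i=1 j=1: 5<6, i++
i=2 j=1: 12>6, j++
i=2 j=2: 12==12 emit, i++,j++
i=3 j=3: 13<17, i++
i=4 j=3: 19>17, j++
i=4 j=4: 19<27, i++
i=5 j=4: 20<27, i++
i=6 j=4: 21<27, i++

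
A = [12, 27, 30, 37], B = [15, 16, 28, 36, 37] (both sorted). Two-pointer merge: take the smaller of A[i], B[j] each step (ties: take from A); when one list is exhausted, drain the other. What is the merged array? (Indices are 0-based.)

[12, 15, 16, 27, 28, 30, 36, 37, 37]

i=0 j=0: A[i]=12<=B[j]=15 take 12, i++
i=1 j=0: A[i]=27>B[j]=15 take 15, j++
i=1 j=1: A[i]=27>B[j]=16 take 16, j++
i=1 j=2: A[i]=27<=B[j]=28 take 27, i++
i=2 j=2: A[i]=30>B[j]=28 take 28, j++
i=2 j=3: A[i]=30<=B[j]=36 take 30, i++
i=3 j=3: A[i]=37>B[j]=36 take 36, j++
i=3 j=4: A[i]=37<=B[j]=37 take 37, i++
i=4 j=4: A done, take B[j]=37, j++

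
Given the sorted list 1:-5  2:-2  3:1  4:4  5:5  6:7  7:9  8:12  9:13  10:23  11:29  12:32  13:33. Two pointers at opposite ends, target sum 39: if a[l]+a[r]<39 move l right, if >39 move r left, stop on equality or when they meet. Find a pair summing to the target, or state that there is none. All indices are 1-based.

l=1 r=13: -5+33=28 <39, l++
l=2 r=13: -2+33=31 <39, l++
l=3 r=13: 1+33=34 <39, l++
l=4 r=13: 4+33=37 <39, l++
l=5 r=13: 5+33=38 <39, l++
l=6 r=13: 7+33=40 >39, r--
l=6 r=12: 7+32=39, found

(7, 32)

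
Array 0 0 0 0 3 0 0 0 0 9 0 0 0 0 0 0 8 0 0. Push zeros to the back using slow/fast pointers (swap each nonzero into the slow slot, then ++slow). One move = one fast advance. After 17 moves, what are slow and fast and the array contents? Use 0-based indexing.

slow=0 fast=0: a[fast]=0, fast++
slow=0 fast=1: a[fast]=0, fast++
slow=0 fast=2: a[fast]=0, fast++
slow=0 fast=3: a[fast]=0, fast++
slow=0 fast=4: a[fast]=3≠0 swap→a[0]=3, slow++,fast++
slow=1 fast=5: a[fast]=0, fast++
slow=1 fast=6: a[fast]=0, fast++
slow=1 fast=7: a[fast]=0, fast++
slow=1 fast=8: a[fast]=0, fast++
slow=1 fast=9: a[fast]=9≠0 swap→a[1]=9, slow++,fast++
slow=2 fast=10: a[fast]=0, fast++
slow=2 fast=11: a[fast]=0, fast++
slow=2 fast=12: a[fast]=0, fast++
slow=2 fast=13: a[fast]=0, fast++
slow=2 fast=14: a[fast]=0, fast++
slow=2 fast=15: a[fast]=0, fast++
slow=2 fast=16: a[fast]=8≠0 swap→a[2]=8, slow++,fast++

slow=3, fast=17, a=[3, 9, 8, 0, 0, 0, 0, 0, 0, 0, 0, 0, 0, 0, 0, 0, 0, 0, 0]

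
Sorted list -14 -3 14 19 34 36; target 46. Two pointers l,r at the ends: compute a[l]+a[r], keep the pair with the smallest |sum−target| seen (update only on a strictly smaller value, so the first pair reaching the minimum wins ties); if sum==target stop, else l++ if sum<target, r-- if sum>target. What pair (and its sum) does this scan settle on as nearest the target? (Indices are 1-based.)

l=1 r=6: -14+36=22 d=24 *, l++
l=2 r=6: -3+36=33 d=13 *, l++
l=3 r=6: 14+36=50 d=4 *, r--
l=3 r=5: 14+34=48 d=2 *, r--
l=3 r=4: 14+19=33 d=13, l++

pair (14, 34) with sum 48 (|Δ|=2)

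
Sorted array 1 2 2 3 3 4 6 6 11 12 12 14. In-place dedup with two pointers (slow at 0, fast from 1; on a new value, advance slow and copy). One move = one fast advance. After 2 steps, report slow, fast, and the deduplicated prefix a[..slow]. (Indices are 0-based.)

slow=0 fast=1: a[fast]=2≠a[slow]=1 write a[1]=2, slow++,fast++
slow=1 fast=2: a[fast]=2=a[slow] dup, fast++

slow=1, fast=3, prefix=[1, 2]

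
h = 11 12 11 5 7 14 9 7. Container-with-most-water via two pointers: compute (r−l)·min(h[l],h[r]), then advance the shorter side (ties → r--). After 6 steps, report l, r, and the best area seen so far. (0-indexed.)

l=0 r=7: min(11,7)*7=49 best=49 *, r--
l=0 r=6: min(11,9)*6=54 best=54 *, r--
l=0 r=5: min(11,14)*5=55 best=55 *, l++
l=1 r=5: min(12,14)*4=48 best=55, l++
l=2 r=5: min(11,14)*3=33 best=55, l++
l=3 r=5: min(5,14)*2=10 best=55, l++

l=4, r=5, best area=55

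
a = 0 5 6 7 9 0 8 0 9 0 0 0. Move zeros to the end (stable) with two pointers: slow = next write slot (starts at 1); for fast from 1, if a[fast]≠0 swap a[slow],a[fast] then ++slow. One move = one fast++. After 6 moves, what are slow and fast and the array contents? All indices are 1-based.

slow=1 fast=1: a[fast]=0, fast++
slow=1 fast=2: a[fast]=5≠0 swap→a[1]=5, slow++,fast++
slow=2 fast=3: a[fast]=6≠0 swap→a[2]=6, slow++,fast++
slow=3 fast=4: a[fast]=7≠0 swap→a[3]=7, slow++,fast++
slow=4 fast=5: a[fast]=9≠0 swap→a[4]=9, slow++,fast++
slow=5 fast=6: a[fast]=0, fast++

slow=5, fast=7, a=[5, 6, 7, 9, 0, 0, 8, 0, 9, 0, 0, 0]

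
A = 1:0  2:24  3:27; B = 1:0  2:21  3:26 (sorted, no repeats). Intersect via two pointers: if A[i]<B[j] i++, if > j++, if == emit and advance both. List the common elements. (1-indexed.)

[i=1,j=1] 0==0 emit → i++,j++
[i=2,j=2] 24>21 → j++
[i=2,j=3] 24<26 → i++
[i=3,j=3] 27>26 → j++

intersection = [0]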